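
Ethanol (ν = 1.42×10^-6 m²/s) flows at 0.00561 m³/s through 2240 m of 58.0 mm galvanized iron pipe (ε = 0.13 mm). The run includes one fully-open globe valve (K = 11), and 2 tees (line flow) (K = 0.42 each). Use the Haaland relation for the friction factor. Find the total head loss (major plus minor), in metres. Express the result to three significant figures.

H_L ≈ 232 m

V = 4Q/(πD²) = 2.123 m/s; V²/2g = 0.2298 m
Re = 8.67×10^4, ε/D = 0.00224 → f = 0.02580 (Haaland)
Major: h_f = f(L/D)·V²/2g = 0.02580·38621·0.2298 = 229.0 m
Minor: ΣK = 11.8; h_m = ΣK·V²/2g = 2.721 m
Total H_L = 229.0 + 2.721 = 231.7 m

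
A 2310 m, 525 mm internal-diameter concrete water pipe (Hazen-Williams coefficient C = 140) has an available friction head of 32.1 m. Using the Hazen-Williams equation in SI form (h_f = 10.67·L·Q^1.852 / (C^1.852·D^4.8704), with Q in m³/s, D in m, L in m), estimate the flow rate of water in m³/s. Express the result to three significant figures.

Rearranging: Q = [h_f·C^1.852·D^4.8704 / (10.67·L)]^(1/1.852)
Q = [32.1·140^1.852·0.525^4.8704 / (10.67·2310)]^0.540 = 0.7117 m³/s

Q ≈ 0.712 m³/s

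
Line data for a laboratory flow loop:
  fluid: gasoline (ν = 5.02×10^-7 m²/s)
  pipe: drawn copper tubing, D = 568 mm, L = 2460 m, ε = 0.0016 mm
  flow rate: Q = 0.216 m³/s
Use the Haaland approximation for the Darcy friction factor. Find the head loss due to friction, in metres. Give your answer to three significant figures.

V = 4Q/(πD²) = 4·0.216/(π·0.568²) = 0.8524 m/s
Re = VD/ν = 0.8524·0.568/5.02×10^-7 = 9.65×10^5 → turbulent
ε/D = 0.0016/568 = 2.82×10^-6
Haaland: f = 0.01170
h_f = f(L/D)V²/(2g) = 0.01170·(2460/0.568)·0.8524²/(2·9.81) = 1.877 m

h_f ≈ 1.88 m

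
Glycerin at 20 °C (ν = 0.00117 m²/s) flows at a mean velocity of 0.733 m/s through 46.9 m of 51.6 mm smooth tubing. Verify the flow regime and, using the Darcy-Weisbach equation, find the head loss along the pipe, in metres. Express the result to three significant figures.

Re = VD/ν = 0.733·0.05160/0.00117 = 32.3 → laminar (Re < 2300)
f = 64/Re = 1.980
h_f = f(L/D)V²/(2g) = 1.980·(46.9/0.05160)·0.733²/(2·9.81) = 49.28 m

h_f ≈ 49.3 m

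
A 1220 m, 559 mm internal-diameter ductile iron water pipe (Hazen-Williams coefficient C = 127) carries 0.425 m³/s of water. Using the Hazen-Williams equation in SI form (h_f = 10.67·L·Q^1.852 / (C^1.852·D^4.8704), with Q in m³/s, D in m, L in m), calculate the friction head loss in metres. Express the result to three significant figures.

h_f ≈ 5.76 m

h_f = 10.67·1220·0.425^1.852 / (127^1.852·0.559^4.8704) = 5.758 m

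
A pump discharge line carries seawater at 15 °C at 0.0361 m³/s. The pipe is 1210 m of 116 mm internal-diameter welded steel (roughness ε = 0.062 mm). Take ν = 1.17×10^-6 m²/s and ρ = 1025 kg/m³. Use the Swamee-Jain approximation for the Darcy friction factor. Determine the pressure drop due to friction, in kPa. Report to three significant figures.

V = 4Q/(πD²) = 4·0.0361/(π·0.116²) = 3.416 m/s
Re = VD/ν = 3.416·0.116/1.17×10^-6 = 3.39×10^5 → turbulent
ε/D = 0.062/116 = 5.34×10^-4
Swamee-Jain: f = 0.01838
h_f = f(L/D)V²/(2g) = 0.01838·(1210/0.116)·3.416²/(2·9.81) = 114.0 m
Δp = ρg·h_f = 1025·9.81·114.0 = 1146 kPa

Δp ≈ 1150 kPa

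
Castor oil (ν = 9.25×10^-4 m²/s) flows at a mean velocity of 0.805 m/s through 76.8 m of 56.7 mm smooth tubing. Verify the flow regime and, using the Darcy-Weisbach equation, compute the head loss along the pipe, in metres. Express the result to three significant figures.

h_f ≈ 58.0 m

Re = VD/ν = 0.805·0.05670/9.25×10^-4 = 49.3 → laminar (Re < 2300)
f = 64/Re = 1.297
h_f = f(L/D)V²/(2g) = 1.297·(76.8/0.05670)·0.805²/(2·9.81) = 58.02 m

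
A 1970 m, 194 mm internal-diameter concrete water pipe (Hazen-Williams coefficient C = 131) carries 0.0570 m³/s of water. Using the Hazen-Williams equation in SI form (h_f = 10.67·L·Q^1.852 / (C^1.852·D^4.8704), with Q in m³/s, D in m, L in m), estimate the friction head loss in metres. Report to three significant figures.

h_f ≈ 36.8 m

h_f = 10.67·1970·0.0570^1.852 / (131^1.852·0.194^4.8704) = 36.81 m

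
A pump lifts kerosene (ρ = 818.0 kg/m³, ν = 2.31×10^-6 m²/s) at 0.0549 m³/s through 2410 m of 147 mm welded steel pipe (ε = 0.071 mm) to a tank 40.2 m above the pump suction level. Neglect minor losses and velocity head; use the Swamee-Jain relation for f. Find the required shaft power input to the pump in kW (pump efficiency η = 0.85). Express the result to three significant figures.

P_shaft ≈ 106 kW

V = 4Q/(πD²) = 3.235 m/s; Re = 2.06×10^5; ε/D = 4.83×10^-4; f = 0.01879
h_f = f(L/D)V²/2g = 164.3 m
Total head H = z + h_f = 40.2 + 164.3 = 204.5 m
P_hyd = ρgQH = 818.0·9.81·0.0549·204.5 = 90.11 kW
P_shaft = P_hyd/η = 90.11/0.85 = 106.0 kW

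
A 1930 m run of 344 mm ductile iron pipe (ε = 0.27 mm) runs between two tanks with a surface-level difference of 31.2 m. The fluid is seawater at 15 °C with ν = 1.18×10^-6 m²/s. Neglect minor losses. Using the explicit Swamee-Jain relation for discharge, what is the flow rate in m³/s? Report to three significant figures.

Q ≈ 0.223 m³/s

Swamee-Jain (Type II): Q = -0.965·√(gD⁵h_f/L)·ln[ε/(3.7D) + √(3.17ν²L/(gD³h_f))]
√(gD⁵h_f/L) = √(9.81·0.344⁵·31.2/1930) = 0.02764
ε/(3.7D) = 2.12×10^-4; √(3.17ν²L/(gD³h_f)) = 2.61×10^-5
Q = -0.965·0.02764·ln(2.383×10^-4) = 0.2225 m³/s
Check: V = 2.39 m/s, Re = 6.98×10^5, f = 0.01915, h_f = 31.4 m ≈ 31.2 m ✓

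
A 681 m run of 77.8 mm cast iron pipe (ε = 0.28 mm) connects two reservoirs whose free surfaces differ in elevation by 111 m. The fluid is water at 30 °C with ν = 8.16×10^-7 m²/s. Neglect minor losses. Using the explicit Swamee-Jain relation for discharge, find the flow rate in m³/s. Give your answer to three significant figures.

Q ≈ 0.0142 m³/s

Swamee-Jain (Type II): Q = -0.965·√(gD⁵h_f/L)·ln[ε/(3.7D) + √(3.17ν²L/(gD³h_f))]
√(gD⁵h_f/L) = √(9.81·0.0778⁵·111/681) = 0.002135
ε/(3.7D) = 9.73×10^-4; √(3.17ν²L/(gD³h_f)) = 5.29×10^-5
Q = -0.965·0.002135·ln(0.001026) = 0.01418 m³/s
Check: V = 2.98 m/s, Re = 2.84×10^5, f = 0.02812, h_f = 112 m ≈ 111 m ✓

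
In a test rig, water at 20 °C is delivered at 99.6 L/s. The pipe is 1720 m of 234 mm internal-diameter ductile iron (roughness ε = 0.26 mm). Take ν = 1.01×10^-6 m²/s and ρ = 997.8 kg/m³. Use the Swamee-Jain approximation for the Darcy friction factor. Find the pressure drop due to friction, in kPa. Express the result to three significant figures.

Δp ≈ 409 kPa

V = 4Q/(πD²) = 4·0.0996/(π·0.234²) = 2.316 m/s
Re = VD/ν = 2.316·0.234/1.01×10^-6 = 5.37×10^5 → turbulent
ε/D = 0.26/234 = 0.00111
Swamee-Jain: f = 0.02079
h_f = f(L/D)V²/(2g) = 0.02079·(1720/0.234)·2.316²/(2·9.81) = 41.77 m
Δp = ρg·h_f = 997.8·9.81·41.77 = 408.8 kPa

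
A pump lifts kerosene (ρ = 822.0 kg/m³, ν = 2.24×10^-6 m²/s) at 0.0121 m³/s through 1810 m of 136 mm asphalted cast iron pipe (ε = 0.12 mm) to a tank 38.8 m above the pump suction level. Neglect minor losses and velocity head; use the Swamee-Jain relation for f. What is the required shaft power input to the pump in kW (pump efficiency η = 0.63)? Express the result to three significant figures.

P_shaft ≈ 7.74 kW

V = 4Q/(πD²) = 0.8329 m/s; Re = 5.06×10^4; ε/D = 8.82×10^-4; f = 0.02380
h_f = f(L/D)V²/2g = 11.20 m
Total head H = z + h_f = 38.8 + 11.20 = 50.00 m
P_hyd = ρgQH = 822.0·9.81·0.0121·50.00 = 4.879 kW
P_shaft = P_hyd/η = 4.879/0.63 = 7.744 kW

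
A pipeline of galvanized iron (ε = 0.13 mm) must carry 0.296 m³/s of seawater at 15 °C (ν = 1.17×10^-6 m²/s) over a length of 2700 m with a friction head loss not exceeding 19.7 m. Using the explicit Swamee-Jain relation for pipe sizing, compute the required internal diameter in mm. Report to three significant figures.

Swamee-Jain (Type III): D = 0.66·[ε^1.25·(LQ²/(gh_f))^4.75 + ν·Q^9.4·(L/(gh_f))^5.2]^0.04
LQ²/(gh_f) = 1.224; L/(gh_f) = 13.97
Term 1 = ε^1.25·(…)^4.75 = 3.63×10^-5; Term 2 = ν·Q^9.4·(…)^5.2 = 1.13×10^-5
D = 0.66·(3.63×10^-5 + 1.13×10^-5)^0.04 = 0.4432 m = 443 mm
Check: V = 1.92 m/s, Re = 7.27×10^5, f = 0.01594, h_f = 18.2 m ≈ 19.7 m ✓

D ≈ 443 mm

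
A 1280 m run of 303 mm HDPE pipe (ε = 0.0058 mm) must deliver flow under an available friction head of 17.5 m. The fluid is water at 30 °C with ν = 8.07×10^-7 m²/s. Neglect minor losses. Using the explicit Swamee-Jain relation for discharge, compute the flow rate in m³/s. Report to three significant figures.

Q ≈ 0.187 m³/s

Swamee-Jain (Type II): Q = -0.965·√(gD⁵h_f/L)·ln[ε/(3.7D) + √(3.17ν²L/(gD³h_f))]
√(gD⁵h_f/L) = √(9.81·0.303⁵·17.5/1280) = 0.01851
ε/(3.7D) = 5.17×10^-6; √(3.17ν²L/(gD³h_f)) = 2.35×10^-5
Q = -0.965·0.01851·ln(2.870×10^-5) = 0.1868 m³/s
Check: V = 2.59 m/s, Re = 9.73×10^5, f = 0.01211, h_f = 17.5 m ≈ 17.5 m ✓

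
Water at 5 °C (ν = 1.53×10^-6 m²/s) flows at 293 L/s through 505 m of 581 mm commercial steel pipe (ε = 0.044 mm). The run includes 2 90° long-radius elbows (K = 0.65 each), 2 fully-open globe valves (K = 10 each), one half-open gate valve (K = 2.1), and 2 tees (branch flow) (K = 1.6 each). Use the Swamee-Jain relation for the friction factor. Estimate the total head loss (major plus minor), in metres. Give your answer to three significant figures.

V = 4Q/(πD²) = 1.105 m/s; V²/2g = 0.06225 m
Re = 4.20×10^5, ε/D = 7.57×10^-5 → f = 0.01450 (Swamee-Jain)
Major: h_f = f(L/D)·V²/2g = 0.01450·869.2·0.06225 = 0.7845 m
Minor: ΣK = 26.6; h_m = ΣK·V²/2g = 1.656 m
Total H_L = 0.7845 + 1.656 = 2.440 m

H_L ≈ 2.44 m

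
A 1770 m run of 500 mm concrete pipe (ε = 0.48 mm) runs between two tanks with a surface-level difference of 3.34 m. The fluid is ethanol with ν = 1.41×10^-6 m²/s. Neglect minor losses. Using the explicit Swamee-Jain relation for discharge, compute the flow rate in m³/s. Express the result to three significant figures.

Q ≈ 0.187 m³/s

Swamee-Jain (Type II): Q = -0.965·√(gD⁵h_f/L)·ln[ε/(3.7D) + √(3.17ν²L/(gD³h_f))]
√(gD⁵h_f/L) = √(9.81·0.500⁵·3.34/1770) = 0.02405
ε/(3.7D) = 2.59×10^-4; √(3.17ν²L/(gD³h_f)) = 5.22×10^-5
Q = -0.965·0.02405·ln(3.116×10^-4) = 0.1874 m³/s
Check: V = 0.954 m/s, Re = 3.38×10^5, f = 0.02047, h_f = 3.36 m ≈ 3.34 m ✓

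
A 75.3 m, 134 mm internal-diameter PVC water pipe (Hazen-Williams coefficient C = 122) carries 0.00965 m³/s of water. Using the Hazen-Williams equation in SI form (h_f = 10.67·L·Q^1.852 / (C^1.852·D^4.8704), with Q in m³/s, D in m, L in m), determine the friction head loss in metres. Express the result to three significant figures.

h_f = 10.67·75.3·0.00965^1.852 / (122^1.852·0.134^4.8704) = 0.3628 m

h_f ≈ 0.363 m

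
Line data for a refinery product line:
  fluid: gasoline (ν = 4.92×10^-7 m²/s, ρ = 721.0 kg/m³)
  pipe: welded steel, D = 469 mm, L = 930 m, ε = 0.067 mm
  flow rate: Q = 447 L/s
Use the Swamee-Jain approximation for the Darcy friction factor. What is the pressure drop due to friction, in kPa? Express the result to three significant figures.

Δp ≈ 64.3 kPa

V = 4Q/(πD²) = 4·0.447/(π·0.469²) = 2.587 m/s
Re = VD/ν = 2.587·0.469/4.92×10^-7 = 2.47×10^6 → turbulent
ε/D = 0.067/469 = 1.43×10^-4
Swamee-Jain: f = 0.01345
h_f = f(L/D)V²/(2g) = 0.01345·(930/0.469)·2.587²/(2·9.81) = 9.098 m
Δp = ρg·h_f = 721.0·9.81·9.098 = 64.35 kPa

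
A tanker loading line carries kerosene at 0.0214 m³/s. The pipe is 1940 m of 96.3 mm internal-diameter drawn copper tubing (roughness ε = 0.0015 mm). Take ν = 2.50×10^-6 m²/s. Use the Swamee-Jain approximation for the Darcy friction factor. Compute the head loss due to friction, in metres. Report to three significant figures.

V = 4Q/(πD²) = 4·0.0214/(π·0.0963²) = 2.938 m/s
Re = VD/ν = 2.938·0.0963/2.50×10^-6 = 1.13×10^5 → turbulent
ε/D = 0.0015/96.3 = 1.56×10^-5
Swamee-Jain: f = 0.01751
h_f = f(L/D)V²/(2g) = 0.01751·(1940/0.0963)·2.938²/(2·9.81) = 155.2 m

h_f ≈ 155 m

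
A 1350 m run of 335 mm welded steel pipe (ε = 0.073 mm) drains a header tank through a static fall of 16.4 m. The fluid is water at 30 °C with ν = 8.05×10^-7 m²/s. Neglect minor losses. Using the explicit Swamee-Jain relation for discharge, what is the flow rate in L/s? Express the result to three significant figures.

Q ≈ 204 L/s

Swamee-Jain (Type II): Q = -0.965·√(gD⁵h_f/L)·ln[ε/(3.7D) + √(3.17ν²L/(gD³h_f))]
√(gD⁵h_f/L) = √(9.81·0.335⁵·16.4/1350) = 0.02242
ε/(3.7D) = 5.89×10^-5; √(3.17ν²L/(gD³h_f)) = 2.14×10^-5
Q = -0.965·0.02242·ln(8.031×10^-5) = 0.2040 m³/s
Check: V = 2.31 m/s, Re = 9.63×10^5, f = 0.01499, h_f = 16.5 m ≈ 16.4 m ✓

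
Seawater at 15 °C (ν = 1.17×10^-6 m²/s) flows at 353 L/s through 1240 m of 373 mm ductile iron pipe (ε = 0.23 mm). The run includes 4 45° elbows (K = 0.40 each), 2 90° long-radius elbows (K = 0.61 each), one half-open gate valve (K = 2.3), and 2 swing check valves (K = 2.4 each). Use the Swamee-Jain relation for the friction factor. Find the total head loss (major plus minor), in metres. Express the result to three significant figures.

H_L ≈ 37.2 m

V = 4Q/(πD²) = 3.230 m/s; V²/2g = 0.5319 m
Re = 1.03×10^6, ε/D = 6.17×10^-4 → f = 0.01803 (Swamee-Jain)
Major: h_f = f(L/D)·V²/2g = 0.01803·3324·0.5319 = 31.88 m
Minor: ΣK = 9.92; h_m = ΣK·V²/2g = 5.277 m
Total H_L = 31.88 + 5.277 = 37.16 m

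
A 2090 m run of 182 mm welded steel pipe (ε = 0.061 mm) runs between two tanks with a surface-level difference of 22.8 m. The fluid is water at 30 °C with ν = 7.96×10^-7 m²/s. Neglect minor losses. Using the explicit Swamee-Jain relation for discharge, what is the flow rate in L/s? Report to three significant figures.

Q ≈ 39.4 L/s

Swamee-Jain (Type II): Q = -0.965·√(gD⁵h_f/L)·ln[ε/(3.7D) + √(3.17ν²L/(gD³h_f))]
√(gD⁵h_f/L) = √(9.81·0.182⁵·22.8/2090) = 0.004623
ε/(3.7D) = 9.06×10^-5; √(3.17ν²L/(gD³h_f)) = 5.58×10^-5
Q = -0.965·0.004623·ln(1.464×10^-4) = 0.03939 m³/s
Check: V = 1.51 m/s, Re = 3.46×10^5, f = 0.01710, h_f = 22.9 m ≈ 22.8 m ✓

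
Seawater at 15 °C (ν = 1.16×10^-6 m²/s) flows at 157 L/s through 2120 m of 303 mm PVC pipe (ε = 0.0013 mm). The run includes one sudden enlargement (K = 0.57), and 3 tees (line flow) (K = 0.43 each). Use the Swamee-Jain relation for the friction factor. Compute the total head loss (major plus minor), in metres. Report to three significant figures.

V = 4Q/(πD²) = 2.177 m/s; V²/2g = 0.2416 m
Re = 5.69×10^5, ε/D = 4.29×10^-6 → f = 0.01287 (Swamee-Jain)
Major: h_f = f(L/D)·V²/2g = 0.01287·6997·0.2416 = 21.76 m
Minor: ΣK = 1.86; h_m = ΣK·V²/2g = 0.4494 m
Total H_L = 21.76 + 0.4494 = 22.21 m

H_L ≈ 22.2 m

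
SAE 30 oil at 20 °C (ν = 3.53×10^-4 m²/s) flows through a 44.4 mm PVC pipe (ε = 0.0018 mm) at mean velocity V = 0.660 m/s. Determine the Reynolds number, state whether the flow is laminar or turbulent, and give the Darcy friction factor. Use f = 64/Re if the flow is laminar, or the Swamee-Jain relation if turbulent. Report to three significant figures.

Re ≈ 83.0; laminar; f = 64/Re ≈ 0.771

Re = VD/ν = 0.6600·0.0444/3.53×10^-4 = 83.0
Re < 2300 → laminar → f = 64/Re = 0.7710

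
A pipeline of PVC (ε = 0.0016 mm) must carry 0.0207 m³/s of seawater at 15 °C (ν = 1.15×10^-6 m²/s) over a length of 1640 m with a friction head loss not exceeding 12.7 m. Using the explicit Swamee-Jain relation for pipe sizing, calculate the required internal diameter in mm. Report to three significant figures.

D ≈ 152 mm

Swamee-Jain (Type III): D = 0.66·[ε^1.25·(LQ²/(gh_f))^4.75 + ν·Q^9.4·(L/(gh_f))^5.2]^0.04
LQ²/(gh_f) = 0.005640; L/(gh_f) = 13.16
Term 1 = ε^1.25·(…)^4.75 = 1.19×10^-18; Term 2 = ν·Q^9.4·(…)^5.2 = 1.13×10^-16
D = 0.66·(1.19×10^-18 + 1.13×10^-16)^0.04 = 0.1520 m = 152 mm
Check: V = 1.14 m/s, Re = 1.51×10^5, f = 0.01651, h_f = 11.8 m ≈ 12.7 m ✓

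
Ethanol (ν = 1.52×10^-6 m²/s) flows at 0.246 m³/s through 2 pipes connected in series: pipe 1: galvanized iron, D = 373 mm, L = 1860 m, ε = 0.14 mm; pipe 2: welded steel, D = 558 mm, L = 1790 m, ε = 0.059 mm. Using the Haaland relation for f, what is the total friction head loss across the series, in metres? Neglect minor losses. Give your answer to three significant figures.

Pipe 1: V = 2.251 m/s, Re = 5.52×10^5, ε/D = 3.75×10^-4, f = 0.01664, h_1 = f(L/D)V²/2g = 21.44 m
Pipe 2: V = 1.006 m/s, Re = 3.69×10^5, ε/D = 1.06×10^-4, f = 0.01486, h_2 = f(L/D)V²/2g = 2.459 m
Series → Q common, losses add: H = Σh = 23.90 m

H ≈ 23.9 m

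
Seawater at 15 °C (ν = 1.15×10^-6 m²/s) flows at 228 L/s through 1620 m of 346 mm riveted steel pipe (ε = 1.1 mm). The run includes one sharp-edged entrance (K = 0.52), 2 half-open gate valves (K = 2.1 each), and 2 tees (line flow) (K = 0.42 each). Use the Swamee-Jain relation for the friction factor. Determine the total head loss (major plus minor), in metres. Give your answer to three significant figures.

H_L ≈ 39.4 m

V = 4Q/(πD²) = 2.425 m/s; V²/2g = 0.2997 m
Re = 7.30×10^5, ε/D = 0.00318 → f = 0.02686 (Swamee-Jain)
Major: h_f = f(L/D)·V²/2g = 0.02686·4682·0.2997 = 37.69 m
Minor: ΣK = 5.56; h_m = ΣK·V²/2g = 1.666 m
Total H_L = 37.69 + 1.666 = 39.36 m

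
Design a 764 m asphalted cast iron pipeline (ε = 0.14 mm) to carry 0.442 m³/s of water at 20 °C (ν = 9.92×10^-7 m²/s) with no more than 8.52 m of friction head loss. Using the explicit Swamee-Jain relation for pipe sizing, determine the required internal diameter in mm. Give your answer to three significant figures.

Swamee-Jain (Type III): D = 0.66·[ε^1.25·(LQ²/(gh_f))^4.75 + ν·Q^9.4·(L/(gh_f))^5.2]^0.04
LQ²/(gh_f) = 1.786; L/(gh_f) = 9.141
Term 1 = ε^1.25·(…)^4.75 = 2.39×10^-4; Term 2 = ν·Q^9.4·(…)^5.2 = 4.58×10^-5
D = 0.66·(2.39×10^-4 + 4.58×10^-5)^0.04 = 0.4761 m = 476 mm
Check: V = 2.48 m/s, Re = 1.19×10^6, f = 0.01559, h_f = 7.86 m ≈ 8.52 m ✓

D ≈ 476 mm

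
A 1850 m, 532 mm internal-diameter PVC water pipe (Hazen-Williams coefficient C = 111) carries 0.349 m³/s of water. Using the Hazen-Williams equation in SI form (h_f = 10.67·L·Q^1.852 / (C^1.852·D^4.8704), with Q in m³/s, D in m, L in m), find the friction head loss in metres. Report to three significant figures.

h_f = 10.67·1850·0.349^1.852 / (111^1.852·0.532^4.8704) = 9.900 m

h_f ≈ 9.90 m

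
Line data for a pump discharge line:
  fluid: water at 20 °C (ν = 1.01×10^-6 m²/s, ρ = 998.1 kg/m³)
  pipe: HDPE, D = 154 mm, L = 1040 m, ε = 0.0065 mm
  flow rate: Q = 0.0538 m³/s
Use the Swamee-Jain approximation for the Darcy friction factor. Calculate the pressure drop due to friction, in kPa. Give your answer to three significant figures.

Δp ≈ 393 kPa

V = 4Q/(πD²) = 4·0.0538/(π·0.154²) = 2.888 m/s
Re = VD/ν = 2.888·0.154/1.01×10^-6 = 4.40×10^5 → turbulent
ε/D = 0.0065/154 = 4.22×10^-5
Swamee-Jain: f = 0.01399
h_f = f(L/D)V²/(2g) = 0.01399·(1040/0.154)·2.888²/(2·9.81) = 40.17 m
Δp = ρg·h_f = 998.1·9.81·40.17 = 393.3 kPa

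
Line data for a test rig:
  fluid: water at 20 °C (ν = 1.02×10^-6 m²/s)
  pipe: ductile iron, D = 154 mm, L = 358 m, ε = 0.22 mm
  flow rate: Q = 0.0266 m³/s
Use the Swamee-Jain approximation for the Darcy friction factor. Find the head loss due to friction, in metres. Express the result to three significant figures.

V = 4Q/(πD²) = 4·0.0266/(π·0.154²) = 1.428 m/s
Re = VD/ν = 1.428·0.154/1.02×10^-6 = 2.16×10^5 → turbulent
ε/D = 0.22/154 = 0.00143
Swamee-Jain: f = 0.02266
h_f = f(L/D)V²/(2g) = 0.02266·(358/0.154)·1.428²/(2·9.81) = 5.476 m

h_f ≈ 5.48 m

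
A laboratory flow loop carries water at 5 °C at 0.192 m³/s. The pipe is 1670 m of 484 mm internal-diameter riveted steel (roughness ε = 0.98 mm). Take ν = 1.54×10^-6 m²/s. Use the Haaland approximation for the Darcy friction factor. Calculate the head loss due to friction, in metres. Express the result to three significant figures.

V = 4Q/(πD²) = 4·0.192/(π·0.484²) = 1.044 m/s
Re = VD/ν = 1.044·0.484/1.54×10^-6 = 3.28×10^5 → turbulent
ε/D = 0.98/484 = 0.00202
Haaland: f = 0.02403
h_f = f(L/D)V²/(2g) = 0.02403·(1670/0.484)·1.044²/(2·9.81) = 4.602 m

h_f ≈ 4.60 m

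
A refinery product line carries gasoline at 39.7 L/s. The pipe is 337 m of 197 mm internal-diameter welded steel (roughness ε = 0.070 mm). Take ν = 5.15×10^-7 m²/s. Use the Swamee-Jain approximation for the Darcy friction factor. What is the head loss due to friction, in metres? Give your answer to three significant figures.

h_f ≈ 2.48 m

V = 4Q/(πD²) = 4·0.0397/(π·0.197²) = 1.302 m/s
Re = VD/ν = 1.302·0.197/5.15×10^-7 = 4.98×10^5 → turbulent
ε/D = 0.070/197 = 3.55×10^-4
Swamee-Jain: f = 0.01680
h_f = f(L/D)V²/(2g) = 0.01680·(337/0.197)·1.302²/(2·9.81) = 2.485 m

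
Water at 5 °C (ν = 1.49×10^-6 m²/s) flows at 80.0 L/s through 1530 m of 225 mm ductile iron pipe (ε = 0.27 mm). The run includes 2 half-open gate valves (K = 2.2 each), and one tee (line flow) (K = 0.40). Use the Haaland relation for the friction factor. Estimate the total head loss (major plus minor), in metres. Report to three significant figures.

H_L ≈ 30.9 m

V = 4Q/(πD²) = 2.012 m/s; V²/2g = 0.2063 m
Re = 3.04×10^5, ε/D = 0.00120 → f = 0.02132 (Haaland)
Major: h_f = f(L/D)·V²/2g = 0.02132·6800·0.2063 = 29.91 m
Minor: ΣK = 4.80; h_m = ΣK·V²/2g = 0.9904 m
Total H_L = 29.91 + 0.9904 = 30.90 m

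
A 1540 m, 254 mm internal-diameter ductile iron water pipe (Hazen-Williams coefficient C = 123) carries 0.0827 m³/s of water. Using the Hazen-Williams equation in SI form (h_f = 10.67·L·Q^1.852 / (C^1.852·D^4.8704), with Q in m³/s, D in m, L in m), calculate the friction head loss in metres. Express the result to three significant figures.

h_f ≈ 17.3 m

h_f = 10.67·1540·0.0827^1.852 / (123^1.852·0.254^4.8704) = 17.34 m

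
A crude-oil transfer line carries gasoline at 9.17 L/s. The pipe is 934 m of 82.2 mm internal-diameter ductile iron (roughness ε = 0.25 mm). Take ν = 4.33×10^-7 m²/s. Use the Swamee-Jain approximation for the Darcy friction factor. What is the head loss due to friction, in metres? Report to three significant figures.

V = 4Q/(πD²) = 4·0.00917/(π·0.0822²) = 1.728 m/s
Re = VD/ν = 1.728·0.0822/4.33×10^-7 = 3.28×10^5 → turbulent
ε/D = 0.25/82.2 = 0.00304
Swamee-Jain: f = 0.02681
h_f = f(L/D)V²/(2g) = 0.02681·(934/0.0822)·1.728²/(2·9.81) = 46.37 m

h_f ≈ 46.4 m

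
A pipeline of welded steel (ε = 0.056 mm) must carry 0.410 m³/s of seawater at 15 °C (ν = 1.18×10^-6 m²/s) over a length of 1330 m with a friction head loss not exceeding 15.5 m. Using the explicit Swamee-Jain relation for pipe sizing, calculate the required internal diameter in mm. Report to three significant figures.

Swamee-Jain (Type III): D = 0.66·[ε^1.25·(LQ²/(gh_f))^4.75 + ν·Q^9.4·(L/(gh_f))^5.2]^0.04
LQ²/(gh_f) = 1.470; L/(gh_f) = 8.747
Term 1 = ε^1.25·(…)^4.75 = 3.02×10^-5; Term 2 = ν·Q^9.4·(…)^5.2 = 2.14×10^-5
D = 0.66·(3.02×10^-5 + 2.14×10^-5)^0.04 = 0.4447 m = 445 mm
Check: V = 2.64 m/s, Re = 9.95×10^5, f = 0.01388, h_f = 14.7 m ≈ 15.5 m ✓

D ≈ 445 mm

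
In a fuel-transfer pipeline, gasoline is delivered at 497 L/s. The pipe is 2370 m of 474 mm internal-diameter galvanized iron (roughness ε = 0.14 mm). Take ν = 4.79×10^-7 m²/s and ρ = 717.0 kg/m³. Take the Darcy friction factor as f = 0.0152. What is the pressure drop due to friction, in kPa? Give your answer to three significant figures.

V = 4Q/(πD²) = 4·0.497/(π·0.474²) = 2.817 m/s
h_f = f(L/D)V²/(2g) = 0.01520·(2370/0.474)·2.817²/(2·9.81) = 30.73 m
Δp = ρg·h_f = 717.0·9.81·30.73 = 216.1 kPa

Δp ≈ 216 kPa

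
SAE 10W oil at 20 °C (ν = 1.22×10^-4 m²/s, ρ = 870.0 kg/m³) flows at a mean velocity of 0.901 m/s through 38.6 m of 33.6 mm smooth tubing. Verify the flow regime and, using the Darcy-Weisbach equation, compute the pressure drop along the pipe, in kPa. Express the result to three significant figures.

Δp ≈ 105 kPa

Re = VD/ν = 0.901·0.03360/1.22×10^-4 = 248 → laminar (Re < 2300)
f = 64/Re = 0.2579
h_f = f(L/D)V²/(2g) = 0.2579·(38.6/0.03360)·0.901²/(2·9.81) = 12.26 m
Δp = ρg·h_f = 870.0·9.81·12.26 = 104.6 kPa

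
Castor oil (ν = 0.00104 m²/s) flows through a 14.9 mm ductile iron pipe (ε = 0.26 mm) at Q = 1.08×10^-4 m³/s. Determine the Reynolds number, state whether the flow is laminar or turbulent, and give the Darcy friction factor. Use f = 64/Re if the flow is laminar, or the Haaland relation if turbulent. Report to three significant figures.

V = 4Q/(πD²) = 0.6194 m/s
Re = VD/ν = 0.6194·0.0149/0.00104 = 8.87
Re < 2300 → laminar → f = 64/Re = 7.212

Re ≈ 8.87; laminar; f = 64/Re ≈ 7.21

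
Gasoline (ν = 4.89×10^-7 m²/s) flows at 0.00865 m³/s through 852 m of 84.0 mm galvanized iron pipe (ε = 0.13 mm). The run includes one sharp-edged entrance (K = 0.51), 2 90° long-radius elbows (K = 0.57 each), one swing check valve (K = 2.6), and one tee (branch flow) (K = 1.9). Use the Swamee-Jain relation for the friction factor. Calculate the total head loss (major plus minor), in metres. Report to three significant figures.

H_L ≈ 29.6 m

V = 4Q/(πD²) = 1.561 m/s; V²/2g = 0.1242 m
Re = 2.68×10^5, ε/D = 0.00155 → f = 0.02286 (Swamee-Jain)
Major: h_f = f(L/D)·V²/2g = 0.02286·10143·0.1242 = 28.79 m
Minor: ΣK = 6.15; h_m = ΣK·V²/2g = 0.7637 m
Total H_L = 28.79 + 0.7637 = 29.55 m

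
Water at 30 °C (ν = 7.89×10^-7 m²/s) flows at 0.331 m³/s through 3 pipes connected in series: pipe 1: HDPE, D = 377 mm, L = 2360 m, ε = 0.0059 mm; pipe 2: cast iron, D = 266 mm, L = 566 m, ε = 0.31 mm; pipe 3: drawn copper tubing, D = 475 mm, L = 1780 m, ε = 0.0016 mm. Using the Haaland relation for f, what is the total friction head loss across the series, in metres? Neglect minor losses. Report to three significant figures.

H ≈ 118 m

Pipe 1: V = 2.965 m/s, Re = 1.42×10^6, ε/D = 1.56×10^-5, f = 0.01130, h_1 = f(L/D)V²/2g = 31.71 m
Pipe 2: V = 5.956 m/s, Re = 2.01×10^6, ε/D = 0.00117, f = 0.02055, h_2 = f(L/D)V²/2g = 79.06 m
Pipe 3: V = 1.868 m/s, Re = 1.12×10^6, ε/D = 3.37×10^-6, f = 0.01142, h_3 = f(L/D)V²/2g = 7.611 m
Series → Q common, losses add: H = Σh = 118.4 m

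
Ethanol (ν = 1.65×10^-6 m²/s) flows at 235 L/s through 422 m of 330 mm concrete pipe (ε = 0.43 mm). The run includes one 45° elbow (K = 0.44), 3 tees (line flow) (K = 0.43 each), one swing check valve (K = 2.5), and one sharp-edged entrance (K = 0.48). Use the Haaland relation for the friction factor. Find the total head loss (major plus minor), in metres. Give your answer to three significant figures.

V = 4Q/(πD²) = 2.748 m/s; V²/2g = 0.3848 m
Re = 5.50×10^5, ε/D = 0.00130 → f = 0.02140 (Haaland)
Major: h_f = f(L/D)·V²/2g = 0.02140·1279·0.3848 = 10.53 m
Minor: ΣK = 4.71; h_m = ΣK·V²/2g = 1.812 m
Total H_L = 10.53 + 1.812 = 12.34 m

H_L ≈ 12.3 m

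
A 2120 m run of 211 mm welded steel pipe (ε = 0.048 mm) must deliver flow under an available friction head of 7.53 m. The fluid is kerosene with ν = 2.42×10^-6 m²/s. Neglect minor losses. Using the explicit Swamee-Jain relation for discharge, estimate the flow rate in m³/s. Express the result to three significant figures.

Q ≈ 0.0299 m³/s

Swamee-Jain (Type II): Q = -0.965·√(gD⁵h_f/L)·ln[ε/(3.7D) + √(3.17ν²L/(gD³h_f))]
√(gD⁵h_f/L) = √(9.81·0.211⁵·7.53/2120) = 0.003817
ε/(3.7D) = 6.15×10^-5; √(3.17ν²L/(gD³h_f)) = 2.38×10^-4
Q = -0.965·0.003817·ln(2.996×10^-4) = 0.02989 m³/s
Check: V = 0.855 m/s, Re = 7.45×10^4, f = 0.02011, h_f = 7.52 m ≈ 7.53 m ✓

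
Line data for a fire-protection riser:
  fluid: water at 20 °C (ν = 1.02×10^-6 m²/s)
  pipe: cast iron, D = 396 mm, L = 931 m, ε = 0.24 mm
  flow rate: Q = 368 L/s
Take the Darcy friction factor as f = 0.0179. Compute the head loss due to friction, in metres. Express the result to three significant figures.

V = 4Q/(πD²) = 4·0.368/(π·0.396²) = 2.988 m/s
h_f = f(L/D)V²/(2g) = 0.01790·(931/0.396)·2.988²/(2·9.81) = 19.15 m

h_f ≈ 19.1 m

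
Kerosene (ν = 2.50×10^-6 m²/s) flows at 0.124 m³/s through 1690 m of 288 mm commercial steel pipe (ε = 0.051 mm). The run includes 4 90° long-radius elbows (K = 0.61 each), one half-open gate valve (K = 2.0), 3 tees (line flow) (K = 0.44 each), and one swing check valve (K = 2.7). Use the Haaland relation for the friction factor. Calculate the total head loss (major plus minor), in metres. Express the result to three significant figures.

H_L ≈ 19.5 m

V = 4Q/(πD²) = 1.903 m/s; V²/2g = 0.1847 m
Re = 2.19×10^5, ε/D = 1.77×10^-4 → f = 0.01651 (Haaland)
Major: h_f = f(L/D)·V²/2g = 0.01651·5868·0.1847 = 17.89 m
Minor: ΣK = 8.46; h_m = ΣK·V²/2g = 1.562 m
Total H_L = 17.89 + 1.562 = 19.46 m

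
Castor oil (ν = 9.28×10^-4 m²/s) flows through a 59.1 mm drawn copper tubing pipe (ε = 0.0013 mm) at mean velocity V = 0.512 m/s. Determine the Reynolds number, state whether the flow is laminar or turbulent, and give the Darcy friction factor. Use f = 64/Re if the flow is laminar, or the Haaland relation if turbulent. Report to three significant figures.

Re = VD/ν = 0.5120·0.0591/9.28×10^-4 = 32.6
Re < 2300 → laminar → f = 64/Re = 1.963

Re ≈ 32.6; laminar; f = 64/Re ≈ 1.96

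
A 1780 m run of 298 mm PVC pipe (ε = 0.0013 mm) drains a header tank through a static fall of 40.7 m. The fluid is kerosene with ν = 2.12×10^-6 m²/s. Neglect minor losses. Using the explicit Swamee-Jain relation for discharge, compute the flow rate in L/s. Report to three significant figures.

Q ≈ 219 L/s

Swamee-Jain (Type II): Q = -0.965·√(gD⁵h_f/L)·ln[ε/(3.7D) + √(3.17ν²L/(gD³h_f))]
√(gD⁵h_f/L) = √(9.81·0.298⁵·40.7/1780) = 0.02296
ε/(3.7D) = 1.18×10^-6; √(3.17ν²L/(gD³h_f)) = 4.90×10^-5
Q = -0.965·0.02296·ln(5.017×10^-5) = 0.2193 m³/s
Check: V = 3.14 m/s, Re = 4.42×10^5, f = 0.01345, h_f = 40.5 m ≈ 40.7 m ✓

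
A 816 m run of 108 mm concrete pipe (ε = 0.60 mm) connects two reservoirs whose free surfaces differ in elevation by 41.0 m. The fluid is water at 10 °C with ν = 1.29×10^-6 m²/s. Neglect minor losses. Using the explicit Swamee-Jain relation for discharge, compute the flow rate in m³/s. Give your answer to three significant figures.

Q ≈ 0.0167 m³/s

Swamee-Jain (Type II): Q = -0.965·√(gD⁵h_f/L)·ln[ε/(3.7D) + √(3.17ν²L/(gD³h_f))]
√(gD⁵h_f/L) = √(9.81·0.108⁵·41.0/816) = 0.002691
ε/(3.7D) = 0.00150; √(3.17ν²L/(gD³h_f)) = 9.22×10^-5
Q = -0.965·0.002691·ln(0.001594) = 0.01673 m³/s
Check: V = 1.83 m/s, Re = 1.53×10^5, f = 0.03214, h_f = 41.3 m ≈ 41.0 m ✓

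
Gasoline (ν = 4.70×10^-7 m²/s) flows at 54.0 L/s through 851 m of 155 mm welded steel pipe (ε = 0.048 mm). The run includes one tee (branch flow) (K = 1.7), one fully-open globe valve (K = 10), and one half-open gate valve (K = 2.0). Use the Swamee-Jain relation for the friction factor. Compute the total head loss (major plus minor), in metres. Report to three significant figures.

H_L ≈ 42.1 m

V = 4Q/(πD²) = 2.862 m/s; V²/2g = 0.4174 m
Re = 9.44×10^5, ε/D = 3.10×10^-4 → f = 0.01588 (Swamee-Jain)
Major: h_f = f(L/D)·V²/2g = 0.01588·5490·0.4174 = 36.40 m
Minor: ΣK = 13.7; h_m = ΣK·V²/2g = 5.719 m
Total H_L = 36.40 + 5.719 = 42.12 m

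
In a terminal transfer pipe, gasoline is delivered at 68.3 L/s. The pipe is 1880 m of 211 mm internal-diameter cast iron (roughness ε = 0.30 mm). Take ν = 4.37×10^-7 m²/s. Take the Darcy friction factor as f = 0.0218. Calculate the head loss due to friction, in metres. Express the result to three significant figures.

V = 4Q/(πD²) = 4·0.0683/(π·0.211²) = 1.953 m/s
h_f = f(L/D)V²/(2g) = 0.02180·(1880/0.211)·1.953²/(2·9.81) = 37.77 m

h_f ≈ 37.8 m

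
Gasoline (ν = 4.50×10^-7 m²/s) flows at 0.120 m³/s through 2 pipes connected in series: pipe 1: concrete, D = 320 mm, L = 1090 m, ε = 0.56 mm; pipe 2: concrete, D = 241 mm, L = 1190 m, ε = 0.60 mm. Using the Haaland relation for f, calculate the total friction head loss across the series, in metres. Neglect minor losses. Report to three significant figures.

H ≈ 52.4 m

Pipe 1: V = 1.492 m/s, Re = 1.06×10^6, ε/D = 0.00175, f = 0.02282, h_1 = f(L/D)V²/2g = 8.822 m
Pipe 2: V = 2.631 m/s, Re = 1.41×10^6, ε/D = 0.00249, f = 0.02500, h_2 = f(L/D)V²/2g = 43.53 m
Series → Q common, losses add: H = Σh = 52.35 m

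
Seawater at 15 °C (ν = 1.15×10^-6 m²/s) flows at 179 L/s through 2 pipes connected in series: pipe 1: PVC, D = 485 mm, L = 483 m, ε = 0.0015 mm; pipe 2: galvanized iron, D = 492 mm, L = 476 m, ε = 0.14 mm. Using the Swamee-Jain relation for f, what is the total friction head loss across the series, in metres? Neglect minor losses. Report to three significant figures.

Pipe 1: V = 0.9689 m/s, Re = 4.09×10^5, ε/D = 3.09×10^-6, f = 0.01362, h_1 = f(L/D)V²/2g = 0.6490 m
Pipe 2: V = 0.9415 m/s, Re = 4.03×10^5, ε/D = 2.85×10^-4, f = 0.01652, h_2 = f(L/D)V²/2g = 0.7220 m
Series → Q common, losses add: H = Σh = 1.371 m

H ≈ 1.37 m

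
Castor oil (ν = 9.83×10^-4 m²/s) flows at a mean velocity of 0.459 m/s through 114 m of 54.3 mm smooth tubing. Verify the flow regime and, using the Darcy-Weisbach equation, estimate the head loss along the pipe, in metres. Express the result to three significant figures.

h_f ≈ 56.9 m

Re = VD/ν = 0.459·0.05430/9.83×10^-4 = 25.4 → laminar (Re < 2300)
f = 64/Re = 2.524
h_f = f(L/D)V²/(2g) = 2.524·(114/0.05430)·0.459²/(2·9.81) = 56.91 m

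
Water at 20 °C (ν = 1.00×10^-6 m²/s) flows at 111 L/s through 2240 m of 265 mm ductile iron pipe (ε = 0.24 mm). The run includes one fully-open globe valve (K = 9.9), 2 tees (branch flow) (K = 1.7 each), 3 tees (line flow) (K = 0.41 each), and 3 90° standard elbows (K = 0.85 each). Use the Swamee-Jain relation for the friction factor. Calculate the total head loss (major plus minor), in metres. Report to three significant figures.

H_L ≈ 38.2 m

V = 4Q/(πD²) = 2.013 m/s; V²/2g = 0.2064 m
Re = 5.33×10^5, ε/D = 9.06×10^-4 → f = 0.01989 (Swamee-Jain)
Major: h_f = f(L/D)·V²/2g = 0.01989·8453·0.2064 = 34.71 m
Minor: ΣK = 17.1; h_m = ΣK·V²/2g = 3.526 m
Total H_L = 34.71 + 3.526 = 38.24 m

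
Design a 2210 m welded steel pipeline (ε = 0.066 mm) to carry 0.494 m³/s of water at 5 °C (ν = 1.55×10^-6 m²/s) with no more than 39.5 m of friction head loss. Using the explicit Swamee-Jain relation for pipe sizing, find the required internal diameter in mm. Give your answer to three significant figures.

D ≈ 443 mm

Swamee-Jain (Type III): D = 0.66·[ε^1.25·(LQ²/(gh_f))^4.75 + ν·Q^9.4·(L/(gh_f))^5.2]^0.04
LQ²/(gh_f) = 1.392; L/(gh_f) = 5.703
Term 1 = ε^1.25·(…)^4.75 = 2.86×10^-5; Term 2 = ν·Q^9.4·(…)^5.2 = 1.75×10^-5
D = 0.66·(2.86×10^-5 + 1.75×10^-5)^0.04 = 0.4427 m = 443 mm
Check: V = 3.21 m/s, Re = 9.17×10^5, f = 0.01426, h_f = 37.4 m ≈ 39.5 m ✓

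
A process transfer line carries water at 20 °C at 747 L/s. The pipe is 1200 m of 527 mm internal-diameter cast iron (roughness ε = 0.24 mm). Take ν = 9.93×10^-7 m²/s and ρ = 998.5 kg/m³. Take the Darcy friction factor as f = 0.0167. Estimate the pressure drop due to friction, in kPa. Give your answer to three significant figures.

V = 4Q/(πD²) = 4·0.747/(π·0.527²) = 3.425 m/s
h_f = f(L/D)V²/(2g) = 0.01670·(1200/0.527)·3.425²/(2·9.81) = 22.73 m
Δp = ρg·h_f = 998.5·9.81·22.73 = 222.7 kPa

Δp ≈ 223 kPa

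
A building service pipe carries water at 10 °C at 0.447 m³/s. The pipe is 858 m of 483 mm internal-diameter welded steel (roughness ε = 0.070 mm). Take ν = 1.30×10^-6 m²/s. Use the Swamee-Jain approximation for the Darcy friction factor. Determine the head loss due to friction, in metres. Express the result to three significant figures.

V = 4Q/(πD²) = 4·0.447/(π·0.483²) = 2.440 m/s
Re = VD/ν = 2.440·0.483/1.30×10^-6 = 9.06×10^5 → turbulent
ε/D = 0.070/483 = 1.45×10^-4
Swamee-Jain: f = 0.01422
h_f = f(L/D)V²/(2g) = 0.01422·(858/0.483)·2.440²/(2·9.81) = 7.663 m

h_f ≈ 7.66 m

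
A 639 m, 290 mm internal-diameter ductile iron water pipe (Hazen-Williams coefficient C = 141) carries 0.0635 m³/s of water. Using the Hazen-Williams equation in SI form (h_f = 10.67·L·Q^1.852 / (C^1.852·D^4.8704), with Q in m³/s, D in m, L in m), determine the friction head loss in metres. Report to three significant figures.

h_f = 10.67·639·0.0635^1.852 / (141^1.852·0.290^4.8704) = 1.796 m

h_f ≈ 1.80 m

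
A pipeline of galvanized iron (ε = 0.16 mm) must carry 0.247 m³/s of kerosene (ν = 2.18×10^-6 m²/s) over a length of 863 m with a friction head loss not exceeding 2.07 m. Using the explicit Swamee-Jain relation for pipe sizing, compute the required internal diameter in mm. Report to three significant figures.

D ≈ 523 mm

Swamee-Jain (Type III): D = 0.66·[ε^1.25·(LQ²/(gh_f))^4.75 + ν·Q^9.4·(L/(gh_f))^5.2]^0.04
LQ²/(gh_f) = 2.593; L/(gh_f) = 42.50
Term 1 = ε^1.25·(…)^4.75 = 0.00166; Term 2 = ν·Q^9.4·(…)^5.2 = 0.00125
D = 0.66·(0.00166 + 0.00125)^0.04 = 0.5225 m = 523 mm
Check: V = 1.15 m/s, Re = 2.76×10^5, f = 0.01724, h_f = 1.93 m ≈ 2.07 m ✓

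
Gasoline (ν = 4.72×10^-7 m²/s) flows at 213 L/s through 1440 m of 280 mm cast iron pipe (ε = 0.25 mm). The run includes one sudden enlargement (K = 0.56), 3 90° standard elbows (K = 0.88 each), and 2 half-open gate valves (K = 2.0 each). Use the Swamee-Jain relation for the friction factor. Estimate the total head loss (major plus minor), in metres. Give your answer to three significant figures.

V = 4Q/(πD²) = 3.459 m/s; V²/2g = 0.6099 m
Re = 2.05×10^6, ε/D = 8.93×10^-4 → f = 0.01933 (Swamee-Jain)
Major: h_f = f(L/D)·V²/2g = 0.01933·5143·0.6099 = 60.63 m
Minor: ΣK = 7.20; h_m = ΣK·V²/2g = 4.391 m
Total H_L = 60.63 + 4.391 = 65.02 m

H_L ≈ 65.0 m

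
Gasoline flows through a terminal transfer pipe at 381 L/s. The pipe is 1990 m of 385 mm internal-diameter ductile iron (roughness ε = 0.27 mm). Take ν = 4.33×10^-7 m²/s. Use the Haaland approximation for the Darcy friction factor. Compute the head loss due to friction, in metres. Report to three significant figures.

V = 4Q/(πD²) = 4·0.381/(π·0.385²) = 3.273 m/s
Re = VD/ν = 3.273·0.385/4.33×10^-7 = 2.91×10^6 → turbulent
ε/D = 0.27/385 = 7.01×10^-4
Haaland: f = 0.01820
h_f = f(L/D)V²/(2g) = 0.01820·(1990/0.385)·3.273²/(2·9.81) = 51.36 m

h_f ≈ 51.4 m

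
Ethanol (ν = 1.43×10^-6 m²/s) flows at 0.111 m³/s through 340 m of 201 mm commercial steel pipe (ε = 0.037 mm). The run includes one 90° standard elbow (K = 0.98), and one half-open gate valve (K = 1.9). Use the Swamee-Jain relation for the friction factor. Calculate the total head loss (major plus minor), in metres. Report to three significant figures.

V = 4Q/(πD²) = 3.498 m/s; V²/2g = 0.6237 m
Re = 4.92×10^5, ε/D = 1.84×10^-4 → f = 0.01538 (Swamee-Jain)
Major: h_f = f(L/D)·V²/2g = 0.01538·1692·0.6237 = 16.23 m
Minor: ΣK = 2.88; h_m = ΣK·V²/2g = 1.796 m
Total H_L = 16.23 + 1.796 = 18.03 m

H_L ≈ 18.0 m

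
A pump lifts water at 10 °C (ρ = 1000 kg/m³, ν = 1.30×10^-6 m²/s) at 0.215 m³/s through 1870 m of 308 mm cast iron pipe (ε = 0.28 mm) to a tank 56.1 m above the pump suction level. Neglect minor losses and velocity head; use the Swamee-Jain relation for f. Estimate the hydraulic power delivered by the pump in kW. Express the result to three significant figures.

P_hyd ≈ 226 kW

V = 4Q/(πD²) = 2.886 m/s; Re = 6.84×10^5; ε/D = 9.09×10^-4; f = 0.01977
h_f = f(L/D)V²/2g = 50.94 m
Total head H = z + h_f = 56.1 + 50.94 = 107.0 m
P_hyd = ρgQH = 1000·9.81·0.215·107.0 = 225.8 kW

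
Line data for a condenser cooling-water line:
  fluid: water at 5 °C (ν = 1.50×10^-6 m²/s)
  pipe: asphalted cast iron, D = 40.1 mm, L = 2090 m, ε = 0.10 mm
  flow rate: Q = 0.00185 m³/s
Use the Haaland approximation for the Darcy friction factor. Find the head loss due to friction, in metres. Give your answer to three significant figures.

V = 4Q/(πD²) = 4·0.00185/(π·0.0401²) = 1.465 m/s
Re = VD/ν = 1.465·0.0401/1.50×10^-6 = 3.92×10^4 → turbulent
ε/D = 0.10/40.1 = 0.00249
Haaland: f = 0.02799
h_f = f(L/D)V²/(2g) = 0.02799·(2090/0.0401)·1.465²/(2·9.81) = 159.6 m

h_f ≈ 160 m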